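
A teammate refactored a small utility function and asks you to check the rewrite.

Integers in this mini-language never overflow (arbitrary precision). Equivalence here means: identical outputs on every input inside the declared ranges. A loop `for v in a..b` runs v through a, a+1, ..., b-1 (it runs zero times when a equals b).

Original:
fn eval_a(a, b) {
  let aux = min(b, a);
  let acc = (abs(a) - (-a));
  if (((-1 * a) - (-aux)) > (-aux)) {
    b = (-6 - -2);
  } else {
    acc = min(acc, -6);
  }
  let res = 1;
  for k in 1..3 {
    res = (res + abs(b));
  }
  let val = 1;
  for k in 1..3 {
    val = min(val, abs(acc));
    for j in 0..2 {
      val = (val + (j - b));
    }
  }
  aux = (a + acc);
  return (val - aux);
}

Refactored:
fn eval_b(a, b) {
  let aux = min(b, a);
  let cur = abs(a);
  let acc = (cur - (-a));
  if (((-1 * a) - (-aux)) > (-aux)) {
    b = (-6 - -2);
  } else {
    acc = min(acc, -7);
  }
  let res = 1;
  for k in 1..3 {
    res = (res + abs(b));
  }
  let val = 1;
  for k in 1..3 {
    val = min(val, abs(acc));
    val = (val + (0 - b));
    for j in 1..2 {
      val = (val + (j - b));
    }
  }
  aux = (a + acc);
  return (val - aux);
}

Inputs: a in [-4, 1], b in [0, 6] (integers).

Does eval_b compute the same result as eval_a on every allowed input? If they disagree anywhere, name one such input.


Try a=-4, b=0.
eval_a: aux = -4; acc = 0; (((-1 * a) - (-aux)) > (-aux)) -> false; acc = -6; res = 1; [k=1]; res = 1; [k=2]; res = 1; val = 1; [k=1]; val = 1; [j=0]; val = 1; [j=1]; val = 2; [k=2]; val = 2; [j=0]; val = 2; [j=1]; val = 3; aux = -10; return 13
eval_b: aux = -4; cur = 4; acc = 0; (((-1 * a) - (-aux)) > (-aux)) -> false; acc = -7; res = 1; [k=1]; res = 1; [k=2]; res = 1; val = 1; [k=1]; val = 1; val = 1; [j=1]; val = 2; [k=2]; val = 2; val = 2; [j=1]; val = 3; aux = -11; return 14
13 vs 14 — the two versions disagree here.
verdict: not equivalent; witness: a=-4, b=0


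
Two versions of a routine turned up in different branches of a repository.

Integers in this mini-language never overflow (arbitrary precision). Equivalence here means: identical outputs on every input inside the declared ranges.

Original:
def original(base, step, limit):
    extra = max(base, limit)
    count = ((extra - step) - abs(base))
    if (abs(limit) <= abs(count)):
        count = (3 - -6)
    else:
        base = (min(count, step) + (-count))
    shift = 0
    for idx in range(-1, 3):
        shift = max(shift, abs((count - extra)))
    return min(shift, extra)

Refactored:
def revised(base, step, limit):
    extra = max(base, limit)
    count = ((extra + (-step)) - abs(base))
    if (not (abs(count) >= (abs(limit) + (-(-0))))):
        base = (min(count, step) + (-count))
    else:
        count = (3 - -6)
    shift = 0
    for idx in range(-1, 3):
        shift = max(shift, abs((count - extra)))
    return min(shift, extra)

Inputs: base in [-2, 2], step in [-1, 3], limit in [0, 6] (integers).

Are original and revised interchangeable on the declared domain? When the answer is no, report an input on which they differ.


This is a faithful refactor — constant usage differs, arithmetic usage differs, boolean connective usage differs, comparison usage differs, but the computed results match everywhere.
Tracing base=-1, step=0, limit=4: original: extra = 4; count = 3; (abs(limit) <= abs(count)) -> false; base = -3; shift = 0; [idx=-1]; shift = 1; [idx=0]; shift = 1; [idx=1]; shift = 1; [idx=2]; shift = 1; return 1 | revised: extra = 4; count = 3; (not (abs(count) >= (abs(limit) + (-(-0))))) -> true; base = -3; shift = 0; [idx=-1]; shift = 1; [idx=0]; shift = 1; [idx=1]; shift = 1; [idx=2]; shift = 1; return 1 — matching result 1.
Checked all 175 inputs in the declared domain: the outputs agree on every one.
verdict: equivalent


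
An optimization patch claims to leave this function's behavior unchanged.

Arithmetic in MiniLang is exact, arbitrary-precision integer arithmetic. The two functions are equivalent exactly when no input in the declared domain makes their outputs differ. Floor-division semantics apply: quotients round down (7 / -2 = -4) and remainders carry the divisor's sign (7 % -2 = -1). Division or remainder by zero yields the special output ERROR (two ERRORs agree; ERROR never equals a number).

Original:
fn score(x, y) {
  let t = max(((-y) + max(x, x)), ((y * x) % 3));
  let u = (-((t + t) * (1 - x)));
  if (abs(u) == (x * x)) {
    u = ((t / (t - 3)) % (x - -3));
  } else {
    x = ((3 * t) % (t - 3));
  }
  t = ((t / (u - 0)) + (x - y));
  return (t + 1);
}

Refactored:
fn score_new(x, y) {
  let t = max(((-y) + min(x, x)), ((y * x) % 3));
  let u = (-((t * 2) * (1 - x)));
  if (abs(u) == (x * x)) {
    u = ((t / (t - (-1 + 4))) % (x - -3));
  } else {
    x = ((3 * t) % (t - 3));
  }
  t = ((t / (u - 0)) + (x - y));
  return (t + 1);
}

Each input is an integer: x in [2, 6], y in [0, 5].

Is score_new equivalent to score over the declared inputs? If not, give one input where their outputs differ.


The edit looks behavioral (`max(x, x)` became `min(x, x)`), but over these ranges it never changes the outcome.
As a probe, take x=3, y=4: score runs t := 0 | u := 0 | (abs(u) == (x * x)): false | x := 0 | divide-by-zero, output ERROR; score_new runs t := 0 | u := 0 | (abs(u) == (x * x)): false | x := 0 | divide-by-zero, output ERROR; both end at ERROR.
An exhaustive pass over the 30 declared inputs shows identical outputs.
verdict: equivalent


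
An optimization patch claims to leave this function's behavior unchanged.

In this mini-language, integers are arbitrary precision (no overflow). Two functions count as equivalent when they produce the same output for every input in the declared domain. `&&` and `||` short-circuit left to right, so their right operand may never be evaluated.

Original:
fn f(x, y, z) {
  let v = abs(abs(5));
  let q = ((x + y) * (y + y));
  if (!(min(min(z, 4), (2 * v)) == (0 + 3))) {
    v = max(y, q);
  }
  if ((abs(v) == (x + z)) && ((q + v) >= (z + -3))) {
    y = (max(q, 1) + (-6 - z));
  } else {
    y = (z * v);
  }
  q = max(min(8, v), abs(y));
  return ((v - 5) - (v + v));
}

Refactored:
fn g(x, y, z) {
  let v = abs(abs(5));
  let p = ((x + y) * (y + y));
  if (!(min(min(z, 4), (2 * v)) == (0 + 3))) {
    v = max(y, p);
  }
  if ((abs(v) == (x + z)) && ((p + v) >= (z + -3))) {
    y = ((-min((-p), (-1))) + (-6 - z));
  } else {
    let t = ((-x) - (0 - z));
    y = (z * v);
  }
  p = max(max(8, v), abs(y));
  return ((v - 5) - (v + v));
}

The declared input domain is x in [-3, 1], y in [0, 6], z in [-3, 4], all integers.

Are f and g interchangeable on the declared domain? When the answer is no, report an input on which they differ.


Equivalent. The suspicious edit (`min(8, v)` became `max(8, v)`) never changes the result for any input inside the declared domain.
Sweeping the whole domain (280 inputs) finds no disagreement.
As a probe, take x=0, y=6, z=0: f runs v=5, then q=72, then (!(min(min(z, 4), (2 * v)) == (0 + 3))) is true, then v=72, then ((abs(v) == (x + z)) && ((q + v) >= (z + -3))) is false, then y=0, then q=8, then returns -77; g runs v=5, then p=72, then (!(min(min(z, 4), (2 * v)) == (0 + 3))) is true, then v=72, then ((abs(v) == (x + z)) && ((p + v) >= (z + -3))) is false, then t=0, then y=0, then p=72, then returns -77; both end at -77.
verdict: equivalent


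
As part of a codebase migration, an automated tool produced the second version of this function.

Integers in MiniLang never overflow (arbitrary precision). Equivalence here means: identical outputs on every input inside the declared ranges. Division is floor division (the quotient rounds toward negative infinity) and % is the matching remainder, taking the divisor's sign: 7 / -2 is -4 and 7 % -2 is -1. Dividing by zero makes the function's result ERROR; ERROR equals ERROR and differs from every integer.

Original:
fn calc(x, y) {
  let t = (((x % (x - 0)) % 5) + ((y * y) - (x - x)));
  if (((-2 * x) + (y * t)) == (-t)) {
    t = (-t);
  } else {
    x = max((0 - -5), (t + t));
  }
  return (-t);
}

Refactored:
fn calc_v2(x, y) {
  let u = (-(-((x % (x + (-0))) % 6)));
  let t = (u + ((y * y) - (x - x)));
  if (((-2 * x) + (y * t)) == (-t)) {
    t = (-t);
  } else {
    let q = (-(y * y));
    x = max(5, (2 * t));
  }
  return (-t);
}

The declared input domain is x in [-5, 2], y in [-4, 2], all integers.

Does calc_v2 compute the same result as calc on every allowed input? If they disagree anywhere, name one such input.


Equivalent. Although `5` became `6`, no input in the stated domain can expose it.
Every one of the 56 inputs gives matching results.
One worked example (x=2, y=-4) — calc: t becomes 16; next (((-2 * x) + (y * t)) == (-t)) evaluates to false; next x becomes 32; next final value -16; calc_v2: u becomes 0; next t becomes 16; next (((-2 * x) + (y * t)) == (-t)) evaluates to false; next q becomes -16; next x becomes 32; next final value -16; agreement on -16.
verdict: equivalent


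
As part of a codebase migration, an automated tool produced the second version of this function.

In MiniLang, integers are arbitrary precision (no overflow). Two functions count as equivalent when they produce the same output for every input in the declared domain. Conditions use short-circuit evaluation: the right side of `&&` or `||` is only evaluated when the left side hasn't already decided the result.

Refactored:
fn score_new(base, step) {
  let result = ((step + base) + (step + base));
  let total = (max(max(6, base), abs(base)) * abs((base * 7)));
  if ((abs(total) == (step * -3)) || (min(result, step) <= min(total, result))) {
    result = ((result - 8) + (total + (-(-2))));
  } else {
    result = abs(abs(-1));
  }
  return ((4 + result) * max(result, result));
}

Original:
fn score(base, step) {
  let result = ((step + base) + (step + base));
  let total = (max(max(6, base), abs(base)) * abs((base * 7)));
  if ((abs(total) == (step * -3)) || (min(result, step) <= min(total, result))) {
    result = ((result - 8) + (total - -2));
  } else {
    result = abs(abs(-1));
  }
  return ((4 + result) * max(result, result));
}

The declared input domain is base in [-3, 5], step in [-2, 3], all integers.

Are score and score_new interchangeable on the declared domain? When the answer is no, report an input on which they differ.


This is a faithful refactor — arithmetic usage differs, but the computed results match everywhere.
Spot check at base=4, step=2 — score: result = 12; total = 168; ((abs(total) == (step * -3)) || (min(result, step) <= min(total, result))) -> true; result = 174; return 30972. score_new: result = 12; total = 168; ((abs(total) == (step * -3)) || (min(result, step) <= min(total, result))) -> true; result = 174; return 30972. Both give 30972.
Checked all 54 inputs in the declared domain: the outputs agree on every one.
verdict: equivalent


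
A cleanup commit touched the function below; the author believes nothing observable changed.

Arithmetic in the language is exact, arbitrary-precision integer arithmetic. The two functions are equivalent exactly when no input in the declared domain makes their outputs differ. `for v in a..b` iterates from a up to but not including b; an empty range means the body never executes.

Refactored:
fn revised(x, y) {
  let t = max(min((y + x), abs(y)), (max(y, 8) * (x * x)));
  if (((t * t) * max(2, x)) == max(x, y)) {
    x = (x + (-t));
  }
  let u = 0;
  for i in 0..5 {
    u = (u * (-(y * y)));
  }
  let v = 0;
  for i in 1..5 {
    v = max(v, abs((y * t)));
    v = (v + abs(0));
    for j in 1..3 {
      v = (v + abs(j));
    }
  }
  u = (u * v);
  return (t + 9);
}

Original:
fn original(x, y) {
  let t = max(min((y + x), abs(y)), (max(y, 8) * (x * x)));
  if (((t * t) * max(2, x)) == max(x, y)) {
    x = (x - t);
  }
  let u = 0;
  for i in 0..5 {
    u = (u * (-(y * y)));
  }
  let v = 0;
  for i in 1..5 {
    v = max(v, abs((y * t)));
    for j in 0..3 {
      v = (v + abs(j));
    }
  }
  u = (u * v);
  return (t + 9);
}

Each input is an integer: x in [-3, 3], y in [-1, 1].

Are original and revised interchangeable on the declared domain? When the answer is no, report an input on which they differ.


This is a faithful refactor — constant usage differs, statement counts differ, min/max/abs usage differs, loop structure differs, arithmetic usage differs, but the computed results match everywhere.
Spot check at x=-1, y=0 — original: t becomes 8; next (((t * t) * max(2, x)) == max(x, y)) evaluates to false; next u becomes 0; next at i=0:; next u becomes 0; next at i=1:; next u becomes 0; next at i=2:; next u becomes 0; next at i=3:; next u becomes 0; next at i=4:; next u becomes 0; next v becomes 0; next at i=1:; next v becomes 0; next at j=0:; next v becomes 0; next at j=1:; next v becomes 1; next at j=2:; next v becomes 3; next at i=2:; next v becomes 3; next at j=0:; next v becomes 3; next at j=1:; next v becomes 4; next at j=2:; next v becomes 6; next at i=3:; next v becomes 6; next at j=0:; next v becomes 6; next at j=1:; next v becomes 7; next at j=2:; next v becomes 9; next at i=4:; next v becomes 9; next at j=0:; next v becomes 9; next at j=1:; next v becomes 10; next at j=2:; next v becomes 12; next u becomes 0; next final value 17. revised: t becomes 8; next (((t * t) * max(2, x)) == max(x, y)) evaluates to false; next u becomes 0; next at i=0:; next u becomes 0; next at i=1:; next u becomes 0; next at i=2:; next u becomes 0; next at i=3:; next u becomes 0; next at i=4:; next u becomes 0; next v becomes 0; next at i=1:; next v becomes 0; next v becomes 0; next at j=1:; next v becomes 1; next at j=2:; next v becomes 3; next at i=2:; next v becomes 3; next v becomes 3; next at j=1:; next v becomes 4; next at j=2:; next v becomes 6; next at i=3:; next v becomes 6; next v becomes 6; next at j=1:; next v becomes 7; next at j=2:; next v becomes 9; next at i=4:; next v becomes 9; next v becomes 9; next at j=1:; next v becomes 10; next at j=2:; next v becomes 12; next u becomes 0; next final value 17. Both give 17.
Sweeping the whole domain (21 inputs) finds no disagreement.
verdict: equivalent


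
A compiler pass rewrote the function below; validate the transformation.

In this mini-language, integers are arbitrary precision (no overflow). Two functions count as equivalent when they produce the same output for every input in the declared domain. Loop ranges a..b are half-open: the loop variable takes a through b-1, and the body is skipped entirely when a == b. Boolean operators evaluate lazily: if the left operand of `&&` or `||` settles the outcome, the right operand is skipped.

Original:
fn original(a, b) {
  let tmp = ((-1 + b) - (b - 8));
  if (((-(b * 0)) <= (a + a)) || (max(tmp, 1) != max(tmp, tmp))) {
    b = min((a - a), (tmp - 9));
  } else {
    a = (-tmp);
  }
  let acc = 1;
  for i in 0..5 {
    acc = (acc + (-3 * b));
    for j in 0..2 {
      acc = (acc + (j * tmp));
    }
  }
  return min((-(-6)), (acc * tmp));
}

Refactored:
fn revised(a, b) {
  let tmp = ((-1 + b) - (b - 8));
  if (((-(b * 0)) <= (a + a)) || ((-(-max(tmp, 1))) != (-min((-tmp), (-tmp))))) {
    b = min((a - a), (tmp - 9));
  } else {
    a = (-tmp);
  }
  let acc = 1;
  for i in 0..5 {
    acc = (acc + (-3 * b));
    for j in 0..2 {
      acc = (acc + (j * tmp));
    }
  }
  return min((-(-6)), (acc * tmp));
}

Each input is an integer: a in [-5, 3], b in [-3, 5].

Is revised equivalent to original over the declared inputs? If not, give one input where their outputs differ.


Although min/max/abs usage differs, 81/81 inputs agree.
verdict: equivalent


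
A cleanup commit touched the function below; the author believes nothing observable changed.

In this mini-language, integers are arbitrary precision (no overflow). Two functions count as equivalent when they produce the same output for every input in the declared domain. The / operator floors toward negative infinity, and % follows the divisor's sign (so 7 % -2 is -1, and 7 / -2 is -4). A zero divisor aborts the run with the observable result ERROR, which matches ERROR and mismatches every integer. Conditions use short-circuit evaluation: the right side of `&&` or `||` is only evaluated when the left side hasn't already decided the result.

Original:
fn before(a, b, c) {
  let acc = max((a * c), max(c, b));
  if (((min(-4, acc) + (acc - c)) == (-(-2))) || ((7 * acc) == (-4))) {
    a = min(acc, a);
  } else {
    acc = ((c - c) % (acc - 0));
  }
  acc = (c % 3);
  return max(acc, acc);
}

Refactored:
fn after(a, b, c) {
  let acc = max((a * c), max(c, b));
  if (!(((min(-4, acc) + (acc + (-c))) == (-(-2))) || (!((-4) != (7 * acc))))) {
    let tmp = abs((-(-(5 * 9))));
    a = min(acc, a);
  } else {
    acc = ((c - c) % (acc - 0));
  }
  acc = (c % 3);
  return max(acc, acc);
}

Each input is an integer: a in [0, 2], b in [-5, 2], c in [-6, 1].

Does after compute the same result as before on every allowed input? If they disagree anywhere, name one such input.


Input a=0, b=-5, c=-6: 0 from before versus ERROR from after.
verdict: not equivalent; witness: a=0, b=-5, c=-6


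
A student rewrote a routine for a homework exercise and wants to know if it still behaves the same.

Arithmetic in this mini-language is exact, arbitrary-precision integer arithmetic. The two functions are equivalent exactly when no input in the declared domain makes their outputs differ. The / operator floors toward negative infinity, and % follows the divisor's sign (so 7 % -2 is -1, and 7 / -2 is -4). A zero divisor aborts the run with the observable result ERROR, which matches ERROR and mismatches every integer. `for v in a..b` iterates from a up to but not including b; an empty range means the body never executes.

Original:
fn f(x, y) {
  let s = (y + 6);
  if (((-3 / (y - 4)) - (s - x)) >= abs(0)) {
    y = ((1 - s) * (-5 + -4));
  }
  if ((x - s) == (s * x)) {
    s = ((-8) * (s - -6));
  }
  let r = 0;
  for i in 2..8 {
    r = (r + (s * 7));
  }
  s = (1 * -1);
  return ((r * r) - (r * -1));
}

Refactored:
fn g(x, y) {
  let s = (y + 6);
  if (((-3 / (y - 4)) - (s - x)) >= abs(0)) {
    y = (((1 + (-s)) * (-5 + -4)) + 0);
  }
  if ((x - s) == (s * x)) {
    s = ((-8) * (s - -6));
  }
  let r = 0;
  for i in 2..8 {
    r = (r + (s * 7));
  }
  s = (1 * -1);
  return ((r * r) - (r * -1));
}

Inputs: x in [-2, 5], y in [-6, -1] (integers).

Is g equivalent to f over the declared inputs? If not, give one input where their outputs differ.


Behavior is preserved: although arithmetic usage differs, plus constant usage differs, the outputs never diverge.
Tracing x=2, y=-5: f: s := 1 | (((-3 / (y - 4)) - (s - x)) >= abs(0)): true | y := 0 | ((x - s) == (s * x)): false | r := 0 | iter i=2: | r := 7 | iter i=3: | r := 14 | iter i=4: | r := 21 | iter i=5: | r := 28 | iter i=6: | r := 35 | iter i=7: | r := 42 | s := -1 | result 1806 | g: s := 1 | (((-3 / (y - 4)) - (s - x)) >= abs(0)): true | y := 0 | ((x - s) == (s * x)): false | r := 0 | iter i=2: | r := 7 | iter i=3: | r := 14 | iter i=4: | r := 21 | iter i=5: | r := 28 | iter i=6: | r := 35 | iter i=7: | r := 42 | s := -1 | result 1806 — matching result 1806.
Across all 48 domain points the two functions coincide.
verdict: equivalent


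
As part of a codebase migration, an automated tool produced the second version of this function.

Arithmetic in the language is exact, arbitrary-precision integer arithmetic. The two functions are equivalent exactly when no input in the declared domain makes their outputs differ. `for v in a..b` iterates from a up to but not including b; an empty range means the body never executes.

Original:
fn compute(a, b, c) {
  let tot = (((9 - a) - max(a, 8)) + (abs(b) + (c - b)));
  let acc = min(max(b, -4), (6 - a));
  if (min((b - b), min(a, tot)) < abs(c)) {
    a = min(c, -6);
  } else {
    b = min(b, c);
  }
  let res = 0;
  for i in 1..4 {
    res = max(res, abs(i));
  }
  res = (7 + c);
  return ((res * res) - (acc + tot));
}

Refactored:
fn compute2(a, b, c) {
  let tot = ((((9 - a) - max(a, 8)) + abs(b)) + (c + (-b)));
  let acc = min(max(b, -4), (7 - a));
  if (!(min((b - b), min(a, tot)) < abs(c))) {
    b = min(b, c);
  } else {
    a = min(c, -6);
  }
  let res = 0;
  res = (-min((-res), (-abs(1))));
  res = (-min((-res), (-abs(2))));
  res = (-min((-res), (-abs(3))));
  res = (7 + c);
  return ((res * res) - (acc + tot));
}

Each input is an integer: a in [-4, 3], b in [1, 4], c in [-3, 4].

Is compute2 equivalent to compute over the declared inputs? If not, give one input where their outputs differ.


The rewrite breaks on a=3, b=4, c=-3, where the results are 18 and 17.
compute: tot := -5 | acc := 3 | (min((b - b), min(a, tot)) < abs(c)): true | a := -6 | res := 0 | iter i=1: | res := 1 | iter i=2: | res := 2 | iter i=3: | res := 3 | res := 4 | result 18
compute2: tot := -5 | acc := 4 | (!(min((b - b), min(a, tot)) < abs(c))): false | a := -6 | res := 0 | res := 1 | res := 2 | res := 3 | res := 4 | result 17
verdict: not equivalent; witness: a=3, b=4, c=-3


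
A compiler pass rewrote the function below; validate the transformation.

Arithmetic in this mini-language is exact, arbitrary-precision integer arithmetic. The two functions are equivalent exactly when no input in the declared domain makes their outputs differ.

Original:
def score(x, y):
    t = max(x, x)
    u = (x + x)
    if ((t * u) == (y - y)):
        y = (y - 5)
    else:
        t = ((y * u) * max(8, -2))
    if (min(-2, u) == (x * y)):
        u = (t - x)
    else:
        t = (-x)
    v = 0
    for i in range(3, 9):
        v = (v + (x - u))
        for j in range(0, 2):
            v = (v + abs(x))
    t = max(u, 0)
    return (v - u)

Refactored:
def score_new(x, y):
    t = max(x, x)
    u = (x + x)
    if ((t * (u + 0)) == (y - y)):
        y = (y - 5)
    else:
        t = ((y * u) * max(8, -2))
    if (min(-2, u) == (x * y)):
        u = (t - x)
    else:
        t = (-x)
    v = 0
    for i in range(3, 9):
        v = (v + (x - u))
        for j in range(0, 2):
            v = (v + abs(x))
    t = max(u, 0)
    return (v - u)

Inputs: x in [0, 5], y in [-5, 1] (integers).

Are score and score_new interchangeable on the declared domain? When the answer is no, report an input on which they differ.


Reading the diff, among the changes: arithmetic usage differs, plus constant usage differs.
As a probe, take x=5, y=-4: score runs t := 5 | u := 10 | ((t * u) == (y - y)): false | t := -320 | (min(-2, u) == (x * y)): false | t := -5 | v := 0 | iter i=3: | v := -5 | iter j=0: | v := 0 | iter j=1: | v := 5 | iter i=4: | v := 0 | iter j=0: | v := 5 | iter j=1: | v := 10 | iter i=5: | v := 5 | iter j=0: | v := 10 | iter j=1: | v := 15 | iter i=6: | v := 10 | iter j=0: | v := 15 | iter j=1: | v := 20 | iter i=7: | v := 15 | iter j=0: | v := 20 | iter j=1: | v := 25 | iter i=8: | v := 20 | iter j=0: | v := 25 | iter j=1: | v := 30 | t := 10 | result 20; score_new runs t := 5 | u := 10 | ((t * (u + 0)) == (y - y)): false | t := -320 | (min(-2, u) == (x * y)): false | t := -5 | v := 0 | iter i=3: | v := -5 | iter j=0: | v := 0 | iter j=1: | v := 5 | iter i=4: | v := 0 | iter j=0: | v := 5 | iter j=1: | v := 10 | iter i=5: | v := 5 | iter j=0: | v := 10 | iter j=1: | v := 15 | iter i=6: | v := 10 | iter j=0: | v := 15 | iter j=1: | v := 20 | iter i=7: | v := 15 | iter j=0: | v := 20 | iter j=1: | v := 25 | iter i=8: | v := 20 | iter j=0: | v := 25 | iter j=1: | v := 30 | t := 10 | result 20; both end at 20.
Every one of the 42 inputs gives matching results.
verdict: equivalent


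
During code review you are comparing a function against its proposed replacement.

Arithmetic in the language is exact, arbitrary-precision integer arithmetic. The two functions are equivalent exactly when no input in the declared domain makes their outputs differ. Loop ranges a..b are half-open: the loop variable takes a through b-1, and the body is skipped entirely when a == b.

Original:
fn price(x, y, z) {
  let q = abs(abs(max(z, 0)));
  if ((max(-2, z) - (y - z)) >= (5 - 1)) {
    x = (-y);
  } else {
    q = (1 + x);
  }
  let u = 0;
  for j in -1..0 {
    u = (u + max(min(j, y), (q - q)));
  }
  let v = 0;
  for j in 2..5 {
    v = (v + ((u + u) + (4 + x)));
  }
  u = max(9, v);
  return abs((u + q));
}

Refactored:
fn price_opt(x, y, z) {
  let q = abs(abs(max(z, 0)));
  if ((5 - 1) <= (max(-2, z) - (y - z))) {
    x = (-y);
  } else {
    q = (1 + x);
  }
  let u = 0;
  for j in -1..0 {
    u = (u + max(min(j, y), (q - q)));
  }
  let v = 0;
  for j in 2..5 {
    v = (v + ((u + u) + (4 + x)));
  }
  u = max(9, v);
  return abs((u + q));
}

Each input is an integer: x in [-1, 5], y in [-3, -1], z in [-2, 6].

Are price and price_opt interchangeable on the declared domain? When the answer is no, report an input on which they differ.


Behavior is preserved: although comparison usage differs, the outputs never diverge.
Spot check at x=5, y=-3, z=4 — price: q = 4; ((max(-2, z) - (y - z)) >= (5 - 1)) -> true; x = 3; u = 0; [j=-1]; u = 0; v = 0; [j=2]; v = 7; [j=3]; v = 14; [j=4]; v = 21; u = 21; return 25. price_opt: q = 4; ((5 - 1) <= (max(-2, z) - (y - z))) -> true; x = 3; u = 0; [j=-1]; u = 0; v = 0; [j=2]; v = 7; [j=3]; v = 14; [j=4]; v = 21; u = 21; return 25. Both give 25.
Checked all 189 inputs in the declared domain: the outputs agree on every one.
verdict: equivalent


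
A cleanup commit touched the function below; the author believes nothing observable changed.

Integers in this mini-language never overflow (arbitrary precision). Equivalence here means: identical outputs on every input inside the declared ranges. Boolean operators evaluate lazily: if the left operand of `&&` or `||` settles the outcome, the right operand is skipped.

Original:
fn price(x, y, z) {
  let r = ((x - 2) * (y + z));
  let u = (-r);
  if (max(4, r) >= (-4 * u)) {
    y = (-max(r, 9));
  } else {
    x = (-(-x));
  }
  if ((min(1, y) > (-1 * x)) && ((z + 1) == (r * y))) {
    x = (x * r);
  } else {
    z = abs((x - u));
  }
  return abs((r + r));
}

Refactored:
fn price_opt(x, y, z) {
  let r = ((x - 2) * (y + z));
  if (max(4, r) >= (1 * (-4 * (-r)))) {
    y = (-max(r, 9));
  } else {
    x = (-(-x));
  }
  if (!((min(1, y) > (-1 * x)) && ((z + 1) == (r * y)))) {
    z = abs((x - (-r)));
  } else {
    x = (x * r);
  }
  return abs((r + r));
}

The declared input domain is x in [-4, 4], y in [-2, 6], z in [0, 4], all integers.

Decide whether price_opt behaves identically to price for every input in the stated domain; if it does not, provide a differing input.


Equivalent — the differences include arithmetic usage differs, statement counts differ, boolean connective usage differs, local variable names differ, constant usage differs, yet no declared input distinguishes the two.
One worked example (x=0, y=3, z=0) — price: r=-6, then u=6, then (max(4, r) >= (-4 * u)) is true, then y=-9, then ((min(1, y) > (-1 * x)) && ((z + 1) == (r * y))) is false, then z=6, then returns 12; price_opt: r=-6, then (max(4, r) >= (1 * (-4 * (-r)))) is true, then y=-9, then (!((min(1, y) > (-1 * x)) && ((z + 1) == (r * y)))) is true, then z=6, then returns 12; agreement on 12.
Sweeping the whole domain (405 inputs) finds no disagreement.
verdict: equivalent


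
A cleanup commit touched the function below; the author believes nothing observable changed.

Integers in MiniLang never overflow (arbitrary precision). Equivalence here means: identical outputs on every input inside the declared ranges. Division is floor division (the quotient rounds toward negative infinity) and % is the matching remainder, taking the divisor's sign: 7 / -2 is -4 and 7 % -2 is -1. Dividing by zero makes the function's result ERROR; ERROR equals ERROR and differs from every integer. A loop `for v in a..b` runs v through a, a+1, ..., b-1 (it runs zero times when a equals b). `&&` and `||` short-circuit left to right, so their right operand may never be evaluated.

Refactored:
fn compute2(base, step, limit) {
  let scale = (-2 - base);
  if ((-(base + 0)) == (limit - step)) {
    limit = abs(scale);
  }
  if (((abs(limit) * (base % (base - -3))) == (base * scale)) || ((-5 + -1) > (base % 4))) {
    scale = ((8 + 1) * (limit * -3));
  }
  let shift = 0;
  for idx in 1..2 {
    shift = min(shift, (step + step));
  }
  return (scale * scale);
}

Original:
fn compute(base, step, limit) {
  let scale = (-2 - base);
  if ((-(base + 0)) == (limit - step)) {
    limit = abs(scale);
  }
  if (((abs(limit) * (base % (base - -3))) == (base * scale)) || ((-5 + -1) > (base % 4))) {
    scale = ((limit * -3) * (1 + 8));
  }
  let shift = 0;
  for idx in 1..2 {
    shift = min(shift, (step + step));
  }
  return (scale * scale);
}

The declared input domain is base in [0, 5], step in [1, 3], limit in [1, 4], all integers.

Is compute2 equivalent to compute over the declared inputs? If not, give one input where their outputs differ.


The two versions differ — the changes include same computation, different form.
Tracing base=1, step=3, limit=4: compute: scale := -3 | ((-(base + 0)) == (limit - step)): false | (((abs(limit) * (base % (base - -3))) == (base * scale)) || ((-5 + -1) > (base % 4))): false | shift := 0 | iter idx=1: | shift := 0 | result 9 | compute2: scale := -3 | ((-(base + 0)) == (limit - step)): false | (((abs(limit) * (base % (base - -3))) == (base * scale)) || ((-5 + -1) > (base % 4))): false | shift := 0 | iter idx=1: | shift := 0 | result 9 — matching result 9.
An exhaustive pass over the 72 declared inputs shows identical outputs.
verdict: equivalent


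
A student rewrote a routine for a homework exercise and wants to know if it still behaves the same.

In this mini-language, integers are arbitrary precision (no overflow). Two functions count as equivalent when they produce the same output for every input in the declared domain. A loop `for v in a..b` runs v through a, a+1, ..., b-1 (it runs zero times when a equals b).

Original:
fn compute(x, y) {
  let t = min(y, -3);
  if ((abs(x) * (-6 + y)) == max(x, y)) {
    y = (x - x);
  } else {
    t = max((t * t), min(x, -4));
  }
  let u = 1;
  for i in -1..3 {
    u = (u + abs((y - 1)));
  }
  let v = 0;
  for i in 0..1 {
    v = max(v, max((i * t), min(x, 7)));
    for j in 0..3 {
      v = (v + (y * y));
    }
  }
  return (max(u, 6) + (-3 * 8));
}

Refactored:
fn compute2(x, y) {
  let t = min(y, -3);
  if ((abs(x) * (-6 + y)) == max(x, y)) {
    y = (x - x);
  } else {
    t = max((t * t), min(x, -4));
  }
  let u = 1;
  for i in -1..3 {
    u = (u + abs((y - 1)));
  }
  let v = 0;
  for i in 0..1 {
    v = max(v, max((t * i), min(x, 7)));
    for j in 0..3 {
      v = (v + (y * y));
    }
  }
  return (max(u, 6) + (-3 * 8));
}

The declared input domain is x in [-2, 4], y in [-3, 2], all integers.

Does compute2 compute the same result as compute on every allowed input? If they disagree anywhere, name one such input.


Differences: same computation, different form — yet all 42 inputs agree.
verdict: equivalent


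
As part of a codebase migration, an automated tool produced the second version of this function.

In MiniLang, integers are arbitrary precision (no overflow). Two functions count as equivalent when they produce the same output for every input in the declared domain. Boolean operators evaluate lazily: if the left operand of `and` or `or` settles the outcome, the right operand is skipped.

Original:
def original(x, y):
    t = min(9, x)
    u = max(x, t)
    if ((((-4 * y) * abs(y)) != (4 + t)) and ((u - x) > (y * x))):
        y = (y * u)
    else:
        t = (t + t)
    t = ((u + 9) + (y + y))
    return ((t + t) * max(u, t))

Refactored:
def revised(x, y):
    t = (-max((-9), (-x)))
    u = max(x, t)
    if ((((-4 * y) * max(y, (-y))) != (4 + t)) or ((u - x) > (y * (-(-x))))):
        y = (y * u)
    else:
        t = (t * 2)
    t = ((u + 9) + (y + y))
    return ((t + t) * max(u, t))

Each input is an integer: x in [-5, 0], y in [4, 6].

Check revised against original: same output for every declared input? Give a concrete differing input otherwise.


At x=0, y=4: original gives 578, revised gives 162.
verdict: not equivalent; witness: x=0, y=4


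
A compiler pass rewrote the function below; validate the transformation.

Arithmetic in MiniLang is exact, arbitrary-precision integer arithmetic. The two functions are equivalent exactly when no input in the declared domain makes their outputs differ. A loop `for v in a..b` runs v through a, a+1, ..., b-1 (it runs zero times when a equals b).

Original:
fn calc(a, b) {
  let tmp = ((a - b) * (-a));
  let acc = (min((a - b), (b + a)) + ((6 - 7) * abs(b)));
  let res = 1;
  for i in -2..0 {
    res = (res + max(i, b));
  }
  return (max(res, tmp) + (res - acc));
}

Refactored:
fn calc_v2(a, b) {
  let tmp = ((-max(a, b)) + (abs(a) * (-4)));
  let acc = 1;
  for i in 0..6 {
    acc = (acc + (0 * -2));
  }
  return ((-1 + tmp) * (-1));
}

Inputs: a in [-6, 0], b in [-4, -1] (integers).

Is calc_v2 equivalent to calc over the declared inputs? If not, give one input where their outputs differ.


Take a=-6, b=-4.
calc: tmp := -12 | acc := -14 | res := 1 | iter i=-2: | res := -1 | iter i=-1: | res := -2 | result 10
calc_v2: tmp := -20 | acc := 1 | iter i=0: | acc := 1 | iter i=1: | acc := 1 | iter i=2: | acc := 1 | iter i=3: | acc := 1 | iter i=4: | acc := 1 | iter i=5: | acc := 1 | result 21
10 != 21, so the rewrite changes behavior.
verdict: not equivalent; witness: a=-6, b=-4


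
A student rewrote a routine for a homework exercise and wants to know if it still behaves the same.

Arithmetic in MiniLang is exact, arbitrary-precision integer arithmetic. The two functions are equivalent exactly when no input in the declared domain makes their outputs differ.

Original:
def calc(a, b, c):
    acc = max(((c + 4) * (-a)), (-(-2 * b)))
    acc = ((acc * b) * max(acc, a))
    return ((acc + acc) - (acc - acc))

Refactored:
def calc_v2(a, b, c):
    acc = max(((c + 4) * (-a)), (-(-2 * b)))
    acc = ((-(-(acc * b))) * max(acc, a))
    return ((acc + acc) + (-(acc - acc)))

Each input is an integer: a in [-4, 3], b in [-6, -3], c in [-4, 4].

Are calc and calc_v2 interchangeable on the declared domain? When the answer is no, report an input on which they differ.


Although arithmetic usage differs, 288/288 inputs agree.
verdict: equivalent


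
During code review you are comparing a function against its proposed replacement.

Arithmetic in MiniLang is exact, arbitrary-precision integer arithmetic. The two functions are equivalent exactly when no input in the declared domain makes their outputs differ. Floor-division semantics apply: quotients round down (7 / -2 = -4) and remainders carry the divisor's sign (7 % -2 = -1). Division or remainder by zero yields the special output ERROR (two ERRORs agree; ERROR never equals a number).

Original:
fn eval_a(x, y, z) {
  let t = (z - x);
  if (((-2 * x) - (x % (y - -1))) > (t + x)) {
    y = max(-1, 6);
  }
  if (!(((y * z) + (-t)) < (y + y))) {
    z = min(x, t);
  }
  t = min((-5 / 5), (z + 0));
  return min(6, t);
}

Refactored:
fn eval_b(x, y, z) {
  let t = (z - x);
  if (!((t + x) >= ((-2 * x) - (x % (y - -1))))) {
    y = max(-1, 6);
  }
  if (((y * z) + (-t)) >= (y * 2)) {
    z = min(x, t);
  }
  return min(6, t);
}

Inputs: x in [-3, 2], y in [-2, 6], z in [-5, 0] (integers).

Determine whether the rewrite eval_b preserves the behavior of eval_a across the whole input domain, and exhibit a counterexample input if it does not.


Not equivalent: x=-3, y=-2, z=-5 separates them (-5 vs -2).
eval_a: t becomes -2; next (((-2 * x) - (x % (y - -1))) > (t + x)) evaluates to true; next y becomes 6; next (!(((y * z) + (-t)) < (y + y))) evaluates to false; next t becomes -5; next final value -5
eval_b: t becomes -2; next (!((t + x) >= ((-2 * x) - (x % (y - -1))))) evaluates to true; next y becomes 6; next (((y * z) + (-t)) >= (y * 2)) evaluates to false; next final value -2
verdict: not equivalent; witness: x=-3, y=-2, z=-5


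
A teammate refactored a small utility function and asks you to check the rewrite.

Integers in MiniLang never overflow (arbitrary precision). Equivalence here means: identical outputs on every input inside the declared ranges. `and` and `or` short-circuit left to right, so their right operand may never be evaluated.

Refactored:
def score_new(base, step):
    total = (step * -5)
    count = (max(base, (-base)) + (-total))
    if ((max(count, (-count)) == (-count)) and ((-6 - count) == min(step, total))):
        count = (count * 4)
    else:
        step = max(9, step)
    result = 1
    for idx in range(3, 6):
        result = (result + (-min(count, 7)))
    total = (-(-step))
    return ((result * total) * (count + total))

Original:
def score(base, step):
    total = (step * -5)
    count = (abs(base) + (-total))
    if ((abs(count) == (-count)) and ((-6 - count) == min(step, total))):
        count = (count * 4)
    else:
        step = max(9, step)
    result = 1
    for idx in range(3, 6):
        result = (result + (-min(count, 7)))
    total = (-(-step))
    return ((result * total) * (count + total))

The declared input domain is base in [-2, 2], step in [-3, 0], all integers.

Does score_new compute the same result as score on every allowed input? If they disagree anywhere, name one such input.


Changes here: min/max/abs usage differs; the full 20-point sweep finds no disagreement.
verdict: equivalent


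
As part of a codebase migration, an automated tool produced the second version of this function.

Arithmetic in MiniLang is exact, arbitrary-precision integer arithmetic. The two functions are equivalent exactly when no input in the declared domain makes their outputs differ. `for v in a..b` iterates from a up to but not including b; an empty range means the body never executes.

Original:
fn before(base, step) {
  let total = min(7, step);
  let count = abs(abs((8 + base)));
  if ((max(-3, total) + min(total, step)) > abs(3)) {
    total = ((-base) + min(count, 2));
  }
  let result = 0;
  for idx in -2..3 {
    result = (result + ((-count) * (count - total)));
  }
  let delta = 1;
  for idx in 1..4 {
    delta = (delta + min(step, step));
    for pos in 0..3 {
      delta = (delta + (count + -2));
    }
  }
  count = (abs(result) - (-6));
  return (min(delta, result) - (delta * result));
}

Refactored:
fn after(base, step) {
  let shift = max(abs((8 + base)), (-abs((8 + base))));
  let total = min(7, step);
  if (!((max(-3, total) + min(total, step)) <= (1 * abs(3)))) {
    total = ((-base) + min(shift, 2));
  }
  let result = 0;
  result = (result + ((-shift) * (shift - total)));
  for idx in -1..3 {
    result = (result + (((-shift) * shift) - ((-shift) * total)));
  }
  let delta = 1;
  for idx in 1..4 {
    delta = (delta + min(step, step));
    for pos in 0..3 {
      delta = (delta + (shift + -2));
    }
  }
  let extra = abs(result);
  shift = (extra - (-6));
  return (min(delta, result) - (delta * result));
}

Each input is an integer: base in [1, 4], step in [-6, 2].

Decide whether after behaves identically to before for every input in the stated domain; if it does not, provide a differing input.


The two versions differ — the changes include local variable names differ; also min/max/abs usage differs; also boolean connective usage differs; also comparison usage differs; also loop structure differs; also statement counts differ; also constant usage differs; also arithmetic usage differs.
As a probe, take base=2, step=-6: before runs total=-6, then count=10, then ((max(-3, total) + min(total, step)) > abs(3)) is false, then result=0, then (idx=-2), then result=-160, then (idx=-1), then result=-320, then (idx=0), then result=-480, then (idx=1), then result=-640, then (idx=2), then result=-800, then delta=1, then (idx=1), then delta=-5, then (pos=0), then delta=3, then (pos=1), then delta=11, then (pos=2), then delta=19, then (idx=2), then delta=13, then (pos=0), then delta=21, then (pos=1), then delta=29, then (pos=2), then delta=37, then (idx=3), then delta=31, then (pos=0), then delta=39, then (pos=1), then delta=47, then (pos=2), then delta=55, then count=806, then returns 43200; after runs shift=10, then total=-6, then (!((max(-3, total) + min(total, step)) <= (1 * abs(3)))) is false, then result=0, then result=-160, then (idx=-1), then result=-320, then (idx=0), then result=-480, then (idx=1), then result=-640, then (idx=2), then result=-800, then delta=1, then (idx=1), then delta=-5, then (pos=0), then delta=3, then (pos=1), then delta=11, then (pos=2), then delta=19, then (idx=2), then delta=13, then (pos=0), then delta=21, then (pos=1), then delta=29, then (pos=2), then delta=37, then (idx=3), then delta=31, then (pos=0), then delta=39, then (pos=1), then delta=47, then (pos=2), then delta=55, then extra=800, then shift=806, then returns 43200; both end at 43200.
Across all 36 domain points the two functions coincide.
verdict: equivalent
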